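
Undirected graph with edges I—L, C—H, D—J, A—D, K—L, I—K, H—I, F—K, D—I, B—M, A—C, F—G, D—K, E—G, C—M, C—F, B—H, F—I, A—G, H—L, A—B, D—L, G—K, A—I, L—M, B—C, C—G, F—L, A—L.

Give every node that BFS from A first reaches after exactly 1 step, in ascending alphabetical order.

Level 0: A
Level 1: B, C, D, G, I, L
Level 2: E, F, H, J, K, M

B, C, D, G, I, L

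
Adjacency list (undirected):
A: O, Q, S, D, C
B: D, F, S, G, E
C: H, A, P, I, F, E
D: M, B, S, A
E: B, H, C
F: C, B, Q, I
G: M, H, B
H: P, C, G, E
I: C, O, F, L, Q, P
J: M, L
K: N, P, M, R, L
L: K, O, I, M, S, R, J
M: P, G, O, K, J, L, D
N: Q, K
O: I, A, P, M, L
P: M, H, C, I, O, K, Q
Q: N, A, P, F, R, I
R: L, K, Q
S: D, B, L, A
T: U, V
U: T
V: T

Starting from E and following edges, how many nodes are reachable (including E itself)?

19

BFS from E visits: E, H, C, B, P, G, I, F, A, S, D, Q, O, M, K, L, R, N, J
Reachable nodes: 19 of 22 total.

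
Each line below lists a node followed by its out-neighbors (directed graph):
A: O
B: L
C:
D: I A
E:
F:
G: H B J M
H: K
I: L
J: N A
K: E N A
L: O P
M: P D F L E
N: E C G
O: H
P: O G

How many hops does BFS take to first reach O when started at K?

2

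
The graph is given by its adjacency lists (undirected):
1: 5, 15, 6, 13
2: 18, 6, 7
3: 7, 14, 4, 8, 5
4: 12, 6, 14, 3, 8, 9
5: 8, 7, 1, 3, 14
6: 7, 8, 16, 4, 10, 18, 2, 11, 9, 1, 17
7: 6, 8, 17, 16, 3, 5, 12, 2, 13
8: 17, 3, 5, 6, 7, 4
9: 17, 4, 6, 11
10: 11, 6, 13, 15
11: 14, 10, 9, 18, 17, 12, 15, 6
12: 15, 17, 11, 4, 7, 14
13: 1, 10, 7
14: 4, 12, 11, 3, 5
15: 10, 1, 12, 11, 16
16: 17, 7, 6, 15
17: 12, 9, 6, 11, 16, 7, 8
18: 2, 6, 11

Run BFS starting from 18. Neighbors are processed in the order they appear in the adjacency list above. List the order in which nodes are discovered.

18, 2, 6, 11, 7, 8, 16, 4, 10, 9, 1, 17, 14, 12, 15, 3, 5, 13

Visit 18; enqueue 2, 6, 11 → queue [2, 6, 11]
Visit 2; enqueue 7 → queue [6, 11, 7]
Visit 6; enqueue 8, 16, 4, 10, 9, 1, 17 → queue [11, 7, 8, 16, 4, 10, 9, 1, 17]
Visit 11; enqueue 14, 12, 15 → queue [7, 8, 16, 4, 10, 9, 1, 17, 14, 12, 15]
Visit 7; enqueue 3, 5, 13 → queue [8, 16, 4, 10, 9, 1, 17, 14, 12, 15, 3, 5, 13]
Visit 8 → queue [16, 4, 10, 9, 1, 17, 14, 12, 15, 3, 5, 13]
Visit 16 → queue [4, 10, 9, 1, 17, 14, 12, 15, 3, 5, 13]
Visit 4 → queue [10, 9, 1, 17, 14, 12, 15, 3, 5, 13]
Visit 10 → queue [9, 1, 17, 14, 12, 15, 3, 5, 13]
Visit 9 → queue [1, 17, 14, 12, 15, 3, 5, 13]
Visit 1 → queue [17, 14, 12, 15, 3, 5, 13]
Visit 17 → queue [14, 12, 15, 3, 5, 13]
Visit 14 → queue [12, 15, 3, 5, 13]
Visit 12 → queue [15, 3, 5, 13]
Visit 15 → queue [3, 5, 13]
Visit 3 → queue [5, 13]
Visit 5 → queue [13]
Visit 13 → queue []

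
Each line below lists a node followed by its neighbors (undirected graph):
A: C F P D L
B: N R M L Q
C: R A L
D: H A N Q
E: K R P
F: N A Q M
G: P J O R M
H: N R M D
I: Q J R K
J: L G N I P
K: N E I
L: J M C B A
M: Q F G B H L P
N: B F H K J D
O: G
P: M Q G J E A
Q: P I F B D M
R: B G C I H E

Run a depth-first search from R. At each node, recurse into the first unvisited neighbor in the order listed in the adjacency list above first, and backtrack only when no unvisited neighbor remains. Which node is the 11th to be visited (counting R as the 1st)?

M

Visit R
R → B
B → N
N → F
F → A
A → C
C → L
L → J
J → G
G → P
P → M
M → Q
Q → I
I → K
K → E
Q → D
D → H
G → O

Visit order: R, B, N, F, A, C, L, J, G, P, M, Q, I, K, E, D, H, O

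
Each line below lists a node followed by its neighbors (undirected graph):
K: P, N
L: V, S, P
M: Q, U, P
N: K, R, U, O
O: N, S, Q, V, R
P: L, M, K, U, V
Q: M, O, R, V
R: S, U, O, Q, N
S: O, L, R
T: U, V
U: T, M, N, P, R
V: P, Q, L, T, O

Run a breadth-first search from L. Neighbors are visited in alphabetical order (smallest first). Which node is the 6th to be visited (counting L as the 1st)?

Visit L; enqueue P, S, V → queue [P, S, V]
Visit P; enqueue K, M, U → queue [S, V, K, M, U]
Visit S; enqueue O, R → queue [V, K, M, U, O, R]
Visit V; enqueue Q, T → queue [K, M, U, O, R, Q, T]
Visit K; enqueue N → queue [M, U, O, R, Q, T, N]
Visit M → queue [U, O, R, Q, T, N]
Visit U → queue [O, R, Q, T, N]
Visit O → queue [R, Q, T, N]
Visit R → queue [Q, T, N]
Visit Q → queue [T, N]
Visit T → queue [N]
Visit N → queue []

Visit order: L, P, S, V, K, M, U, O, R, Q, T, N

M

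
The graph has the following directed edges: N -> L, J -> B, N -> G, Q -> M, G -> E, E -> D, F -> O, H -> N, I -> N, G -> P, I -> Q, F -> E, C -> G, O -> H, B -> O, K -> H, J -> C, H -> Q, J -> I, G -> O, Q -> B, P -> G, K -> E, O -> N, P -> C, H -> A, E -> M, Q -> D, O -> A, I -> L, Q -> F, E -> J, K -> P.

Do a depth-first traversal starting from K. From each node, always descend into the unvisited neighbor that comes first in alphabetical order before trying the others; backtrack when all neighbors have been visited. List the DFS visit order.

K, E, D, J, B, O, A, H, N, G, P, C, L, Q, F, M, I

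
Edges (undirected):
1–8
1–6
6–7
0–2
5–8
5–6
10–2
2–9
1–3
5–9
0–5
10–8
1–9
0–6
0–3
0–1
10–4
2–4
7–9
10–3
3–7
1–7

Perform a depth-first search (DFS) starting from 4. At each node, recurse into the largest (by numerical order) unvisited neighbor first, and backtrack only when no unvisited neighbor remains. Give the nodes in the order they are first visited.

Visit 4
4 → 10
10 → 8
8 → 5
5 → 9
9 → 7
7 → 6
6 → 1
1 → 3
3 → 0
0 → 2

4 -> 10 -> 8 -> 5 -> 9 -> 7 -> 6 -> 1 -> 3 -> 0 -> 2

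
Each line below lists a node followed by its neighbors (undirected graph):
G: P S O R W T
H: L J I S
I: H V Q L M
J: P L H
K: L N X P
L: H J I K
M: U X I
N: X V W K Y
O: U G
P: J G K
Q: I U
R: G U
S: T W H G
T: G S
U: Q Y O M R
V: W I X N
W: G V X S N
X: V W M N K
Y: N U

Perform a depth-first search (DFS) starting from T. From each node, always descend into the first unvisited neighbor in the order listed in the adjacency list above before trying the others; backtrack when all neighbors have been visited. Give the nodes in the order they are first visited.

T → G → P → J → L → H → I → V → W → X → M → U → Q → Y → N → K → O → R → S

Visit T
T → G
G → P
P → J
J → L
L → H
H → I
I → V
V → W
W → X
X → M
M → U
U → Q
U → Y
Y → N
N → K
U → O
U → R
W → S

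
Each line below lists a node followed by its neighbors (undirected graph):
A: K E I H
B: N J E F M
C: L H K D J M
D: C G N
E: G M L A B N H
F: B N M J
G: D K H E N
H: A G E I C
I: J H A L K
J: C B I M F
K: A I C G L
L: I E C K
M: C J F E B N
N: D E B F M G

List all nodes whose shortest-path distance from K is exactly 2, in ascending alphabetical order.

D, E, H, J, M, N

Level 0: K
Level 1: A, C, G, I, L
Level 2: D, E, H, J, M, N
Level 3: B, F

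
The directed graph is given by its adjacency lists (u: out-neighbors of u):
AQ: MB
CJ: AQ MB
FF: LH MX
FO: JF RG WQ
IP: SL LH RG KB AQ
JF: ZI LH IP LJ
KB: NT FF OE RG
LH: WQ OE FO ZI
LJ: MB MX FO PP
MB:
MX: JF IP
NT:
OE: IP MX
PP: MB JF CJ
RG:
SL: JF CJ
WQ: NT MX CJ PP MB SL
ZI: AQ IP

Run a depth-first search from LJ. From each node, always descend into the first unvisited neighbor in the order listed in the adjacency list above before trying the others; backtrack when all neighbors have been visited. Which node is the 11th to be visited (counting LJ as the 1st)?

WQ

Visit LJ
LJ → MB
LJ → MX
MX → JF
JF → ZI
ZI → AQ
ZI → IP
IP → SL
SL → CJ
IP → LH
LH → WQ
WQ → NT
WQ → PP
LH → OE
LH → FO
FO → RG
IP → KB
KB → FF

Visit order: LJ, MB, MX, JF, ZI, AQ, IP, SL, CJ, LH, WQ, NT, PP, OE, FO, RG, KB, FF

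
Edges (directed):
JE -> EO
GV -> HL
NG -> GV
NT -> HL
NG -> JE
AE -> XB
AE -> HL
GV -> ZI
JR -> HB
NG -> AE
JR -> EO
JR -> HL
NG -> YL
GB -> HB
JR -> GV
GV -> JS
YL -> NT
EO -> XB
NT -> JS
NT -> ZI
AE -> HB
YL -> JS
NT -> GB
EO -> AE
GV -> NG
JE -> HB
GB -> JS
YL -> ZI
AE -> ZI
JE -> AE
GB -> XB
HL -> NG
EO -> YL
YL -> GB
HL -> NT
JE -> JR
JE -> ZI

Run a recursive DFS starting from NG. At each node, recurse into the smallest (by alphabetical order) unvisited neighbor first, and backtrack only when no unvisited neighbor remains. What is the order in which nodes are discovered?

Visit NG
NG → AE
AE → HB
AE → HL
HL → NT
NT → GB
GB → JS
GB → XB
NT → ZI
NG → GV
NG → JE
JE → EO
EO → YL
JE → JR

NG -> AE -> HB -> HL -> NT -> GB -> JS -> XB -> ZI -> GV -> JE -> EO -> YL -> JR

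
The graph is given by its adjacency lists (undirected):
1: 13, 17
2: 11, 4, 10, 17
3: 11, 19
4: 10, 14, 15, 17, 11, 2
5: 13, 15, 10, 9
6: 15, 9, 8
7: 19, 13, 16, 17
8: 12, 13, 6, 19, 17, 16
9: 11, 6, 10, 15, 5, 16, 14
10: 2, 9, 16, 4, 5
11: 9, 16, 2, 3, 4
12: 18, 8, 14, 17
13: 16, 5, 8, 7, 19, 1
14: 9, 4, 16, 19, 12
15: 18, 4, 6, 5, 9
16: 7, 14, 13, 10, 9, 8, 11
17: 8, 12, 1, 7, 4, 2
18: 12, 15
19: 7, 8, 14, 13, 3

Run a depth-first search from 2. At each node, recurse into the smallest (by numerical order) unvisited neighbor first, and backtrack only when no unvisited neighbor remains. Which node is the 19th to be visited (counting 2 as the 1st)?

Visit 2
2 → 4
4 → 10
10 → 5
5 → 9
9 → 6
6 → 8
8 → 12
12 → 14
14 → 16
16 → 7
7 → 13
13 → 1
1 → 17
13 → 19
19 → 3
3 → 11
12 → 18
18 → 15

Visit order: 2, 4, 10, 5, 9, 6, 8, 12, 14, 16, 7, 13, 1, 17, 19, 3, 11, 18, 15

15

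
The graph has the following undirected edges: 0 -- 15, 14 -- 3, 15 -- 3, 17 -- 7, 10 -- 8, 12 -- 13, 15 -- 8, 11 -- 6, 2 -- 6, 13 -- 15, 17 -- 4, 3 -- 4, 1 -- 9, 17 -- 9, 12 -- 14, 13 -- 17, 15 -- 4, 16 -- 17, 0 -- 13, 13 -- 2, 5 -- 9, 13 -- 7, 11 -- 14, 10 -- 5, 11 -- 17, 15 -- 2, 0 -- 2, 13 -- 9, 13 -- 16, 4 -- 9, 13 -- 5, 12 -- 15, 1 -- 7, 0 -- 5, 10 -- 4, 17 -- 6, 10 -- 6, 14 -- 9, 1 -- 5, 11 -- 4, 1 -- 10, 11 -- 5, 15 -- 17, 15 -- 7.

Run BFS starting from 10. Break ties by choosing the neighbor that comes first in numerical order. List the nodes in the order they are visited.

10 -> 1 -> 4 -> 5 -> 6 -> 8 -> 7 -> 9 -> 3 -> 11 -> 15 -> 17 -> 0 -> 13 -> 2 -> 14 -> 12 -> 16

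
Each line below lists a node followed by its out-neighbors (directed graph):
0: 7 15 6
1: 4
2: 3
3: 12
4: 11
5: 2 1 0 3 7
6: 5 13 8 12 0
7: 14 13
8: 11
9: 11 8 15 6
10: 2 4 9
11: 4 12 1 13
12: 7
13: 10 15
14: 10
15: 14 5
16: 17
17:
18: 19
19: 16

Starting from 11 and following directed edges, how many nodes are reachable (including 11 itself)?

16

BFS from 11 visits: 11, 4, 12, 1, 13, 7, 10, 15, 14, 2, 9, 5, 3, 8, 6, 0
Reachable nodes: 16 of 20 total.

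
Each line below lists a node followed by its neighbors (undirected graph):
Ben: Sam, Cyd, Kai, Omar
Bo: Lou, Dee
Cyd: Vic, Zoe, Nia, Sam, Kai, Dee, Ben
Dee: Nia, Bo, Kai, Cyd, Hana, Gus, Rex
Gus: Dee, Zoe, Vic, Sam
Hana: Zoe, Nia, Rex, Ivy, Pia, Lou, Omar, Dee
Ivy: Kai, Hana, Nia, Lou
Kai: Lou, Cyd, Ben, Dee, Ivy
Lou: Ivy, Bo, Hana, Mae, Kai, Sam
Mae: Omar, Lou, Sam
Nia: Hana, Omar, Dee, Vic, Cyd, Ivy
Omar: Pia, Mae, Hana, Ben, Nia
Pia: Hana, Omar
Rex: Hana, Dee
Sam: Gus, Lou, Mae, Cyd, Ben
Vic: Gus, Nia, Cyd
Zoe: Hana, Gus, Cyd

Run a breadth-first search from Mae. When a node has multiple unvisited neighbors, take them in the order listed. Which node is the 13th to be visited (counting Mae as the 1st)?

Visit Mae; enqueue Omar, Lou, Sam → queue [Omar, Lou, Sam]
Visit Omar; enqueue Pia, Hana, Ben, Nia → queue [Lou, Sam, Pia, Hana, Ben, Nia]
Visit Lou; enqueue Ivy, Bo, Kai → queue [Sam, Pia, Hana, Ben, Nia, Ivy, Bo, Kai]
Visit Sam; enqueue Gus, Cyd → queue [Pia, Hana, Ben, Nia, Ivy, Bo, Kai, Gus, Cyd]
Visit Pia → queue [Hana, Ben, Nia, Ivy, Bo, Kai, Gus, Cyd]
Visit Hana; enqueue Zoe, Rex, Dee → queue [Ben, Nia, Ivy, Bo, Kai, Gus, Cyd, Zoe, Rex, Dee]
Visit Ben → queue [Nia, Ivy, Bo, Kai, Gus, Cyd, Zoe, Rex, Dee]
Visit Nia; enqueue Vic → queue [Ivy, Bo, Kai, Gus, Cyd, Zoe, Rex, Dee, Vic]
Visit Ivy → queue [Bo, Kai, Gus, Cyd, Zoe, Rex, Dee, Vic]
Visit Bo → queue [Kai, Gus, Cyd, Zoe, Rex, Dee, Vic]
Visit Kai → queue [Gus, Cyd, Zoe, Rex, Dee, Vic]
Visit Gus → queue [Cyd, Zoe, Rex, Dee, Vic]
Visit Cyd → queue [Zoe, Rex, Dee, Vic]
Visit Zoe → queue [Rex, Dee, Vic]
Visit Rex → queue [Dee, Vic]
Visit Dee → queue [Vic]
Visit Vic → queue []

Visit order: Mae, Omar, Lou, Sam, Pia, Hana, Ben, Nia, Ivy, Bo, Kai, Gus, Cyd, Zoe, Rex, Dee, Vic

Cyd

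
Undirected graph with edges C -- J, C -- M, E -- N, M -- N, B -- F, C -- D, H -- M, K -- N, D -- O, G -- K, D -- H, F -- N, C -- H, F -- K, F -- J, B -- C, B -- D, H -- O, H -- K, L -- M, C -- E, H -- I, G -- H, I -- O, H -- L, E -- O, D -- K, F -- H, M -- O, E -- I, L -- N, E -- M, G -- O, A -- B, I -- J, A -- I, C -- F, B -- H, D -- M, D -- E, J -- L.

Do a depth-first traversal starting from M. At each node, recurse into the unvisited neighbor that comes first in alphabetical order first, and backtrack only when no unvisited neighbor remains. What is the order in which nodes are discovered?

Visit M
M → C
C → B
B → A
A → I
I → E
E → D
D → H
H → F
F → J
J → L
L → N
N → K
K → G
G → O

M → C → B → A → I → E → D → H → F → J → L → N → K → G → O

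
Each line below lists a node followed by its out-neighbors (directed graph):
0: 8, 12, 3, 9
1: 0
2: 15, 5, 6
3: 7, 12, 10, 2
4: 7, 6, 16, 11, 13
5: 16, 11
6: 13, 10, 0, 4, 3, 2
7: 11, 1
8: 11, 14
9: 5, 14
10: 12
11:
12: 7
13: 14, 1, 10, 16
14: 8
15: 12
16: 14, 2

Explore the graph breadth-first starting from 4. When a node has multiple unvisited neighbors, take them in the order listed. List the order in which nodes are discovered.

Visit 4; enqueue 7, 6, 16, 11, 13 → queue [7, 6, 16, 11, 13]
Visit 7; enqueue 1 → queue [6, 16, 11, 13, 1]
Visit 6; enqueue 10, 0, 3, 2 → queue [16, 11, 13, 1, 10, 0, 3, 2]
Visit 16; enqueue 14 → queue [11, 13, 1, 10, 0, 3, 2, 14]
Visit 11 → queue [13, 1, 10, 0, 3, 2, 14]
Visit 13 → queue [1, 10, 0, 3, 2, 14]
Visit 1 → queue [10, 0, 3, 2, 14]
Visit 10; enqueue 12 → queue [0, 3, 2, 14, 12]
Visit 0; enqueue 8, 9 → queue [3, 2, 14, 12, 8, 9]
Visit 3 → queue [2, 14, 12, 8, 9]
Visit 2; enqueue 15, 5 → queue [14, 12, 8, 9, 15, 5]
Visit 14 → queue [12, 8, 9, 15, 5]
Visit 12 → queue [8, 9, 15, 5]
Visit 8 → queue [9, 15, 5]
Visit 9 → queue [15, 5]
Visit 15 → queue [5]
Visit 5 → queue []

4, 7, 6, 16, 11, 13, 1, 10, 0, 3, 2, 14, 12, 8, 9, 15, 5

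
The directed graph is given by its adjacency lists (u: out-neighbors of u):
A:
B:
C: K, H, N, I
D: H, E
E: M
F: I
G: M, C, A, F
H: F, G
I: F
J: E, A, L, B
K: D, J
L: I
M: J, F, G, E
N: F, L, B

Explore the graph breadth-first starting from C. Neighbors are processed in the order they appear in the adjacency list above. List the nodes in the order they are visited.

C → K → H → N → I → D → J → F → G → L → B → E → A → M

Visit C; enqueue K, H, N, I → queue [K, H, N, I]
Visit K; enqueue D, J → queue [H, N, I, D, J]
Visit H; enqueue F, G → queue [N, I, D, J, F, G]
Visit N; enqueue L, B → queue [I, D, J, F, G, L, B]
Visit I → queue [D, J, F, G, L, B]
Visit D; enqueue E → queue [J, F, G, L, B, E]
Visit J; enqueue A → queue [F, G, L, B, E, A]
Visit F → queue [G, L, B, E, A]
Visit G; enqueue M → queue [L, B, E, A, M]
Visit L → queue [B, E, A, M]
Visit B → queue [E, A, M]
Visit E → queue [A, M]
Visit A → queue [M]
Visit M → queue []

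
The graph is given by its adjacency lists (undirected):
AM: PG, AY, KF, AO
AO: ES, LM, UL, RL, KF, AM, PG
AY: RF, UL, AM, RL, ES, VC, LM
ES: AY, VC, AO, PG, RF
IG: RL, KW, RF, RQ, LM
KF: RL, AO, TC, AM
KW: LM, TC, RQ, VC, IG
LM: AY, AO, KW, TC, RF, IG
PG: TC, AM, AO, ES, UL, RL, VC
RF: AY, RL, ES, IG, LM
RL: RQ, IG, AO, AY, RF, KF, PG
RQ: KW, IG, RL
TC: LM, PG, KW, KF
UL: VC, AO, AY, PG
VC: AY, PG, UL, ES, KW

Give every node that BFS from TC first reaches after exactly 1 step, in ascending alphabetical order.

Level 0: TC
Level 1: KF, KW, LM, PG
Level 2: AM, AO, AY, ES, IG, RF, RL, RQ, UL, VC

KF, KW, LM, PG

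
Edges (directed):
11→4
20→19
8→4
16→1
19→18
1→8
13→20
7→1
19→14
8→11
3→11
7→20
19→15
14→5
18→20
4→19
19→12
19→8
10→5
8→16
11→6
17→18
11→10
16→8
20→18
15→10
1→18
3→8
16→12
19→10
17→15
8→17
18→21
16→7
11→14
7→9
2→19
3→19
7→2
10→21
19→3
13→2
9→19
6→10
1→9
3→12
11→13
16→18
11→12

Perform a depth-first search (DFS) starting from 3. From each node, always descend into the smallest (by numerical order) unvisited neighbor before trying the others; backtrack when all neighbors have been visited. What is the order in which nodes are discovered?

3 8 4 19 10 5 21 12 14 15 18 20 11 6 13 2 16 1 9 7 17

Visit 3
3 → 8
8 → 4
4 → 19
19 → 10
10 → 5
10 → 21
19 → 12
19 → 14
19 → 15
19 → 18
18 → 20
8 → 11
11 → 6
11 → 13
13 → 2
8 → 16
16 → 1
1 → 9
16 → 7
8 → 17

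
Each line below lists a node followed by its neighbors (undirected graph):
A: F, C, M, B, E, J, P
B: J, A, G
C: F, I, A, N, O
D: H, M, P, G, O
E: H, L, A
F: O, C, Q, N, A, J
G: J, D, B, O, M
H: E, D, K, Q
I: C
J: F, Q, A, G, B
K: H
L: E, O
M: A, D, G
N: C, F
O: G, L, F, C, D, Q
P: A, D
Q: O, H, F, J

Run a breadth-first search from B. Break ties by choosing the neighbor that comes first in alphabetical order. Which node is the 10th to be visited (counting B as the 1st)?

Visit B; enqueue A, G, J → queue [A, G, J]
Visit A; enqueue C, E, F, M, P → queue [G, J, C, E, F, M, P]
Visit G; enqueue D, O → queue [J, C, E, F, M, P, D, O]
Visit J; enqueue Q → queue [C, E, F, M, P, D, O, Q]
Visit C; enqueue I, N → queue [E, F, M, P, D, O, Q, I, N]
Visit E; enqueue H, L → queue [F, M, P, D, O, Q, I, N, H, L]
Visit F → queue [M, P, D, O, Q, I, N, H, L]
Visit M → queue [P, D, O, Q, I, N, H, L]
Visit P → queue [D, O, Q, I, N, H, L]
Visit D → queue [O, Q, I, N, H, L]
Visit O → queue [Q, I, N, H, L]
Visit Q → queue [I, N, H, L]
Visit I → queue [N, H, L]
Visit N → queue [H, L]
Visit H; enqueue K → queue [L, K]
Visit L → queue [K]
Visit K → queue []

Visit order: B, A, G, J, C, E, F, M, P, D, O, Q, I, N, H, L, K

D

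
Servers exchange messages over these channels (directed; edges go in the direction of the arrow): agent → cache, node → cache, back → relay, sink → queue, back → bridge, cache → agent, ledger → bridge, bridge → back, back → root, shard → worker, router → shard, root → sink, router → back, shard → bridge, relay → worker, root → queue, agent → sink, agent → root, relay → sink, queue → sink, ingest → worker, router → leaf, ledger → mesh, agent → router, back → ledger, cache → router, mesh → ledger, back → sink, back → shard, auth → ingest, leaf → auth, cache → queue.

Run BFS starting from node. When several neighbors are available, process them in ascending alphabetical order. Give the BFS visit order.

node -> cache -> agent -> queue -> router -> root -> sink -> back -> leaf -> shard -> bridge -> ledger -> relay -> auth -> worker -> mesh -> ingest

Visit node; enqueue cache → queue [cache]
Visit cache; enqueue agent, queue, router → queue [agent, queue, router]
Visit agent; enqueue root, sink → queue [queue, router, root, sink]
Visit queue → queue [router, root, sink]
Visit router; enqueue back, leaf, shard → queue [root, sink, back, leaf, shard]
Visit root → queue [sink, back, leaf, shard]
Visit sink → queue [back, leaf, shard]
Visit back; enqueue bridge, ledger, relay → queue [leaf, shard, bridge, ledger, relay]
Visit leaf; enqueue auth → queue [shard, bridge, ledger, relay, auth]
Visit shard; enqueue worker → queue [bridge, ledger, relay, auth, worker]
Visit bridge → queue [ledger, relay, auth, worker]
Visit ledger; enqueue mesh → queue [relay, auth, worker, mesh]
Visit relay → queue [auth, worker, mesh]
Visit auth; enqueue ingest → queue [worker, mesh, ingest]
Visit worker → queue [mesh, ingest]
Visit mesh → queue [ingest]
Visit ingest → queue []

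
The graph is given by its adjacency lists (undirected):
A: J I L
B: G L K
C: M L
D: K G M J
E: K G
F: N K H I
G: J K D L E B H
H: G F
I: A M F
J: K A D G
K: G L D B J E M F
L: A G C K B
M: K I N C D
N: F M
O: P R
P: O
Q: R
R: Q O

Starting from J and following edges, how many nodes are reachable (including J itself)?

BFS from J visits: J, K, G, D, A, M, L, F, E, B, H, I, N, C
Reachable nodes: 14 of 18 total.

14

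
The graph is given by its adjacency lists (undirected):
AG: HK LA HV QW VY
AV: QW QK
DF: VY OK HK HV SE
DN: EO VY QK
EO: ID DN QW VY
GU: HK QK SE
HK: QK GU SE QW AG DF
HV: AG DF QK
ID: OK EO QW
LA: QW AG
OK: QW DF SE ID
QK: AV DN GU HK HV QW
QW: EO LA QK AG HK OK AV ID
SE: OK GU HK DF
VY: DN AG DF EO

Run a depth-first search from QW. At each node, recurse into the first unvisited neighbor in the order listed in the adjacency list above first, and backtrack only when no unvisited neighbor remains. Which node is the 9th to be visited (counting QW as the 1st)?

AV

Visit QW
QW → EO
EO → ID
ID → OK
OK → DF
DF → VY
VY → DN
DN → QK
QK → AV
QK → GU
GU → HK
HK → SE
HK → AG
AG → LA
AG → HV

Visit order: QW, EO, ID, OK, DF, VY, DN, QK, AV, GU, HK, SE, AG, LA, HV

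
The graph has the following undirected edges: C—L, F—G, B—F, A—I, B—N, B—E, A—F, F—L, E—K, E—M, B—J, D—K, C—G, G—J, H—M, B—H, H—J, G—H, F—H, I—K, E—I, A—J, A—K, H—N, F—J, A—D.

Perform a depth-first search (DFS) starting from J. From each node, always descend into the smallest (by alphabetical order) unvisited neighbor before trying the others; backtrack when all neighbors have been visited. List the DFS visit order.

J, A, D, K, E, B, F, G, C, L, H, M, N, I

Visit J
J → A
A → D
D → K
K → E
E → B
B → F
F → G
G → C
C → L
G → H
H → M
H → N
E → I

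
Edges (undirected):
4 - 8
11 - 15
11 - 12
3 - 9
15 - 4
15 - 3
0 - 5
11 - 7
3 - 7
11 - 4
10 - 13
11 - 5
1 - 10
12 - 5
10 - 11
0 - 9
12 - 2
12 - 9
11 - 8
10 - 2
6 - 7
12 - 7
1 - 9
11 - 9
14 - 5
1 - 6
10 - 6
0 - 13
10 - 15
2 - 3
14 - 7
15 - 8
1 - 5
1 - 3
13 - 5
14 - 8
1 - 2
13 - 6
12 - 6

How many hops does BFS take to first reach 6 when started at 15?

2

Level 0: 15
Level 1: 3, 4, 8, 10, 11
Level 2: 1, 2, 5, 6, 7, 9, 12, 13, 14
Level 3: 0
6 first appears at level 2.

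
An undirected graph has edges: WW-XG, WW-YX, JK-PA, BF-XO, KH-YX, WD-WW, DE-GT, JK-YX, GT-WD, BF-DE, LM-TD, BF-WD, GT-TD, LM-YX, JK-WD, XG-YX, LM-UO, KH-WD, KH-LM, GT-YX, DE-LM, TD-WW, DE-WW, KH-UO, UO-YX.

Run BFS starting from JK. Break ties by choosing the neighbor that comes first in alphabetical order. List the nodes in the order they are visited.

JK PA WD YX BF GT KH WW LM UO XG DE XO TD

Visit JK; enqueue PA, WD, YX → queue [PA, WD, YX]
Visit PA → queue [WD, YX]
Visit WD; enqueue BF, GT, KH, WW → queue [YX, BF, GT, KH, WW]
Visit YX; enqueue LM, UO, XG → queue [BF, GT, KH, WW, LM, UO, XG]
Visit BF; enqueue DE, XO → queue [GT, KH, WW, LM, UO, XG, DE, XO]
Visit GT; enqueue TD → queue [KH, WW, LM, UO, XG, DE, XO, TD]
Visit KH → queue [WW, LM, UO, XG, DE, XO, TD]
Visit WW → queue [LM, UO, XG, DE, XO, TD]
Visit LM → queue [UO, XG, DE, XO, TD]
Visit UO → queue [XG, DE, XO, TD]
Visit XG → queue [DE, XO, TD]
Visit DE → queue [XO, TD]
Visit XO → queue [TD]
Visit TD → queue []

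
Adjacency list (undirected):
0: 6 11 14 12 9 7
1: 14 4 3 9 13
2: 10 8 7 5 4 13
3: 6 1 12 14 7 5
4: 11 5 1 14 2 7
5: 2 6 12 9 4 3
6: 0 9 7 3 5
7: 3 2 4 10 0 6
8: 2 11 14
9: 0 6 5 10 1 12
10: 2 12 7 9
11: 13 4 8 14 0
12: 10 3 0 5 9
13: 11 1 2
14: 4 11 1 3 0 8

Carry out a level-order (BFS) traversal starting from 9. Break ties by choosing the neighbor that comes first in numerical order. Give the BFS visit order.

9, 0, 1, 5, 6, 10, 12, 7, 11, 14, 3, 4, 13, 2, 8

Visit 9; enqueue 0, 1, 5, 6, 10, 12 → queue [0, 1, 5, 6, 10, 12]
Visit 0; enqueue 7, 11, 14 → queue [1, 5, 6, 10, 12, 7, 11, 14]
Visit 1; enqueue 3, 4, 13 → queue [5, 6, 10, 12, 7, 11, 14, 3, 4, 13]
Visit 5; enqueue 2 → queue [6, 10, 12, 7, 11, 14, 3, 4, 13, 2]
Visit 6 → queue [10, 12, 7, 11, 14, 3, 4, 13, 2]
Visit 10 → queue [12, 7, 11, 14, 3, 4, 13, 2]
Visit 12 → queue [7, 11, 14, 3, 4, 13, 2]
Visit 7 → queue [11, 14, 3, 4, 13, 2]
Visit 11; enqueue 8 → queue [14, 3, 4, 13, 2, 8]
Visit 14 → queue [3, 4, 13, 2, 8]
Visit 3 → queue [4, 13, 2, 8]
Visit 4 → queue [13, 2, 8]
Visit 13 → queue [2, 8]
Visit 2 → queue [8]
Visit 8 → queue []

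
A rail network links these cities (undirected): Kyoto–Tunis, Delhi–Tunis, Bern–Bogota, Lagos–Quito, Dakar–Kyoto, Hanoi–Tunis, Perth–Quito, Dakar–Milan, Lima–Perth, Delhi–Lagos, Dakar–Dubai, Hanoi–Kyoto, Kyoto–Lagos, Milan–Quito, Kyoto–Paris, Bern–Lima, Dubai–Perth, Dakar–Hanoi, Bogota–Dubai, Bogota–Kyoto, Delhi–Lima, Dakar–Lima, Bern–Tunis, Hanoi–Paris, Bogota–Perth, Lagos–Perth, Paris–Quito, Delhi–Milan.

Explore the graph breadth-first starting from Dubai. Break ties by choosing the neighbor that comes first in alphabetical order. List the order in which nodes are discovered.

Dubai -> Bogota -> Dakar -> Perth -> Bern -> Kyoto -> Hanoi -> Lima -> Milan -> Lagos -> Quito -> Tunis -> Paris -> Delhi

Visit Dubai; enqueue Bogota, Dakar, Perth → queue [Bogota, Dakar, Perth]
Visit Bogota; enqueue Bern, Kyoto → queue [Dakar, Perth, Bern, Kyoto]
Visit Dakar; enqueue Hanoi, Lima, Milan → queue [Perth, Bern, Kyoto, Hanoi, Lima, Milan]
Visit Perth; enqueue Lagos, Quito → queue [Bern, Kyoto, Hanoi, Lima, Milan, Lagos, Quito]
Visit Bern; enqueue Tunis → queue [Kyoto, Hanoi, Lima, Milan, Lagos, Quito, Tunis]
Visit Kyoto; enqueue Paris → queue [Hanoi, Lima, Milan, Lagos, Quito, Tunis, Paris]
Visit Hanoi → queue [Lima, Milan, Lagos, Quito, Tunis, Paris]
Visit Lima; enqueue Delhi → queue [Milan, Lagos, Quito, Tunis, Paris, Delhi]
Visit Milan → queue [Lagos, Quito, Tunis, Paris, Delhi]
Visit Lagos → queue [Quito, Tunis, Paris, Delhi]
Visit Quito → queue [Tunis, Paris, Delhi]
Visit Tunis → queue [Paris, Delhi]
Visit Paris → queue [Delhi]
Visit Delhi → queue []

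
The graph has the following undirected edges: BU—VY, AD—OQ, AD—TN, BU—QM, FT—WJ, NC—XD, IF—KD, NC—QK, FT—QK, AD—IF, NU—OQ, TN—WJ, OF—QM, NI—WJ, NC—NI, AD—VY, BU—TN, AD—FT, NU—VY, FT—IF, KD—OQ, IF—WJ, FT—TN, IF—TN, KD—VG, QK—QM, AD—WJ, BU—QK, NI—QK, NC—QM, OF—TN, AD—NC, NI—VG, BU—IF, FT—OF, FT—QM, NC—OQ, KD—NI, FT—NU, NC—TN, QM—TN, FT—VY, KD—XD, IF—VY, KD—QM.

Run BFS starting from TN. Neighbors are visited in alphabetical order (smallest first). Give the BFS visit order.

TN → AD → BU → FT → IF → NC → OF → QM → WJ → OQ → VY → QK → NU → KD → NI → XD → VG

Visit TN; enqueue AD, BU, FT, IF, NC, OF, QM, WJ → queue [AD, BU, FT, IF, NC, OF, QM, WJ]
Visit AD; enqueue OQ, VY → queue [BU, FT, IF, NC, OF, QM, WJ, OQ, VY]
Visit BU; enqueue QK → queue [FT, IF, NC, OF, QM, WJ, OQ, VY, QK]
Visit FT; enqueue NU → queue [IF, NC, OF, QM, WJ, OQ, VY, QK, NU]
Visit IF; enqueue KD → queue [NC, OF, QM, WJ, OQ, VY, QK, NU, KD]
Visit NC; enqueue NI, XD → queue [OF, QM, WJ, OQ, VY, QK, NU, KD, NI, XD]
Visit OF → queue [QM, WJ, OQ, VY, QK, NU, KD, NI, XD]
Visit QM → queue [WJ, OQ, VY, QK, NU, KD, NI, XD]
Visit WJ → queue [OQ, VY, QK, NU, KD, NI, XD]
Visit OQ → queue [VY, QK, NU, KD, NI, XD]
Visit VY → queue [QK, NU, KD, NI, XD]
Visit QK → queue [NU, KD, NI, XD]
Visit NU → queue [KD, NI, XD]
Visit KD; enqueue VG → queue [NI, XD, VG]
Visit NI → queue [XD, VG]
Visit XD → queue [VG]
Visit VG → queue []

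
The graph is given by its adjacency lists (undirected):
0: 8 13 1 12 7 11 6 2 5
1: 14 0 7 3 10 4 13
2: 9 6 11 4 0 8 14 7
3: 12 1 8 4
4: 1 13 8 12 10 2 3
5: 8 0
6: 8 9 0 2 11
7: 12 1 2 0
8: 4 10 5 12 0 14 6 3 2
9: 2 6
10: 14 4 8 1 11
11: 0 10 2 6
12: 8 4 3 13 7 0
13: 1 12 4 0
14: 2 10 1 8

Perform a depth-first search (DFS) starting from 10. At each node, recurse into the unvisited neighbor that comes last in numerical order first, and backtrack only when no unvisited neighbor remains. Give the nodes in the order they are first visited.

10 → 14 → 8 → 12 → 13 → 4 → 3 → 1 → 7 → 2 → 11 → 6 → 9 → 0 → 5

Visit 10
10 → 14
14 → 8
8 → 12
12 → 13
13 → 4
4 → 3
3 → 1
1 → 7
7 → 2
2 → 11
11 → 6
6 → 9
6 → 0
0 → 5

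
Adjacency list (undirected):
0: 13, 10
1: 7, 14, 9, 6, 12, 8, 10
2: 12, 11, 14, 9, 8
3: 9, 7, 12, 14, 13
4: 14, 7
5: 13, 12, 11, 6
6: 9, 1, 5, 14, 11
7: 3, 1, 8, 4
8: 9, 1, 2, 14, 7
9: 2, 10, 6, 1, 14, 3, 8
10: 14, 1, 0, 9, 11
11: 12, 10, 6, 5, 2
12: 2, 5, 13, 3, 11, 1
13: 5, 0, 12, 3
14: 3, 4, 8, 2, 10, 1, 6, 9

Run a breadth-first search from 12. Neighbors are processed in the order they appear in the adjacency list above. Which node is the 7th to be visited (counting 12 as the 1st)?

Visit 12; enqueue 2, 5, 13, 3, 11, 1 → queue [2, 5, 13, 3, 11, 1]
Visit 2; enqueue 14, 9, 8 → queue [5, 13, 3, 11, 1, 14, 9, 8]
Visit 5; enqueue 6 → queue [13, 3, 11, 1, 14, 9, 8, 6]
Visit 13; enqueue 0 → queue [3, 11, 1, 14, 9, 8, 6, 0]
Visit 3; enqueue 7 → queue [11, 1, 14, 9, 8, 6, 0, 7]
Visit 11; enqueue 10 → queue [1, 14, 9, 8, 6, 0, 7, 10]
Visit 1 → queue [14, 9, 8, 6, 0, 7, 10]
Visit 14; enqueue 4 → queue [9, 8, 6, 0, 7, 10, 4]
Visit 9 → queue [8, 6, 0, 7, 10, 4]
Visit 8 → queue [6, 0, 7, 10, 4]
Visit 6 → queue [0, 7, 10, 4]
Visit 0 → queue [7, 10, 4]
Visit 7 → queue [10, 4]
Visit 10 → queue [4]
Visit 4 → queue []

Visit order: 12, 2, 5, 13, 3, 11, 1, 14, 9, 8, 6, 0, 7, 10, 4

1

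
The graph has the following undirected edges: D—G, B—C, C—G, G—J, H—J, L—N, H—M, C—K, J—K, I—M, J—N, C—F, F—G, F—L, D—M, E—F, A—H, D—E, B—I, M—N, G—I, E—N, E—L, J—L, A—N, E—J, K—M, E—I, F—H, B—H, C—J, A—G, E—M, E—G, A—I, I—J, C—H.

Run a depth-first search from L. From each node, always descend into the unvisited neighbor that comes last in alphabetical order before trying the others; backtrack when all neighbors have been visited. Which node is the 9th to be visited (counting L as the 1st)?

Visit L
L → N
N → M
M → K
K → J
J → I
I → G
G → F
F → H
H → C
C → B
H → A
F → E
E → D

Visit order: L, N, M, K, J, I, G, F, H, C, B, A, E, D

H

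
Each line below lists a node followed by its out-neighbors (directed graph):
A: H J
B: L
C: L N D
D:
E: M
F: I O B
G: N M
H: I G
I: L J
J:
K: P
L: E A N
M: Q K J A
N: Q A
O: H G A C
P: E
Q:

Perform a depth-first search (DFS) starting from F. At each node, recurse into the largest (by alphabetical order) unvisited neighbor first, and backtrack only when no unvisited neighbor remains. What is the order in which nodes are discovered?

F → O → H → I → L → N → Q → A → J → E → M → K → P → G → C → D → B

Visit F
F → O
O → H
H → I
I → L
L → N
N → Q
N → A
A → J
L → E
E → M
M → K
K → P
H → G
O → C
C → D
F → B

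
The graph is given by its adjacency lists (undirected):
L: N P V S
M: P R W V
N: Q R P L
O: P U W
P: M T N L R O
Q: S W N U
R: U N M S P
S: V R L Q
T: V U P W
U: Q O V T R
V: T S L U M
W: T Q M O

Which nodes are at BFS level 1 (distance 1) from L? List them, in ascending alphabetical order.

N, P, S, V

Level 0: L
Level 1: N, P, S, V
Level 2: M, O, Q, R, T, U
Level 3: W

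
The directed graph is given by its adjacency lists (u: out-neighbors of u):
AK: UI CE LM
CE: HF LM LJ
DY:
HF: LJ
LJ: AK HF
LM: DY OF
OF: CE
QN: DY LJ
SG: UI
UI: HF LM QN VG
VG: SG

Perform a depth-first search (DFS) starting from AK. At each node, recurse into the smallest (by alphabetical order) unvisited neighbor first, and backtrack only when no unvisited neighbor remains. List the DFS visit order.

AK CE HF LJ LM DY OF UI QN VG SG

Visit AK
AK → CE
CE → HF
HF → LJ
CE → LM
LM → DY
LM → OF
AK → UI
UI → QN
UI → VG
VG → SG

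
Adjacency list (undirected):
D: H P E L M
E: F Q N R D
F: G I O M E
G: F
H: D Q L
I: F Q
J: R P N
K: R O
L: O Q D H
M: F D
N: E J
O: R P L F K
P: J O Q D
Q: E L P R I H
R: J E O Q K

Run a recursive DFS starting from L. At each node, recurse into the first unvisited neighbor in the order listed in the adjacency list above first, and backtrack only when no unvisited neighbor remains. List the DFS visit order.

Visit L
L → O
O → R
R → J
J → P
P → Q
Q → E
E → F
F → G
F → I
F → M
M → D
D → H
E → N
R → K

L, O, R, J, P, Q, E, F, G, I, M, D, H, N, K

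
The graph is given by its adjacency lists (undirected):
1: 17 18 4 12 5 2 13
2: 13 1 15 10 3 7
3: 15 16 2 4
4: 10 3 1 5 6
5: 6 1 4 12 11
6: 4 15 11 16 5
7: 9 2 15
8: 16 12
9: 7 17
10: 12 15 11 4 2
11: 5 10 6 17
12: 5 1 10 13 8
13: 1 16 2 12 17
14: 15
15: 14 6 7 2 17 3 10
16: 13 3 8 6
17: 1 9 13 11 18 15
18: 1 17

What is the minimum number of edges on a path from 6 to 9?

3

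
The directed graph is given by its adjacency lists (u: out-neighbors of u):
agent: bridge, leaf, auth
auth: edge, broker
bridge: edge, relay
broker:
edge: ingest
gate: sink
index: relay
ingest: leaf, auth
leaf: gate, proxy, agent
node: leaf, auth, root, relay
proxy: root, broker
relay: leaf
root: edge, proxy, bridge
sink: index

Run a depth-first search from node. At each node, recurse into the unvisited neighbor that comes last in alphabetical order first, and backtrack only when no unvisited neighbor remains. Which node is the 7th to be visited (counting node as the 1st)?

Visit node
node → root
root → proxy
proxy → broker
root → edge
edge → ingest
ingest → leaf
leaf → gate
gate → sink
sink → index
index → relay
leaf → agent
agent → bridge
agent → auth

Visit order: node, root, proxy, broker, edge, ingest, leaf, gate, sink, index, relay, agent, bridge, auth

leaf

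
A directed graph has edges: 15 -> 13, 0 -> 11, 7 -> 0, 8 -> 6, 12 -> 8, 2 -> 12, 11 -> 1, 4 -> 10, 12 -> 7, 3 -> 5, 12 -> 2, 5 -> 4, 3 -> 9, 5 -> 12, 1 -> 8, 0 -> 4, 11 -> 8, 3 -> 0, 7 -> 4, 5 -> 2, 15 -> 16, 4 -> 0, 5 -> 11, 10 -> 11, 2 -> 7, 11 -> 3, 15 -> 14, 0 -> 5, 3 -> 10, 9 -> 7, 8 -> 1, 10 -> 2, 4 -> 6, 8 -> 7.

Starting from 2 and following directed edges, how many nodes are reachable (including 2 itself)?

13

BFS from 2 visits: 2, 12, 7, 8, 4, 0, 6, 1, 10, 11, 5, 3, 9
Reachable nodes: 13 of 17 total.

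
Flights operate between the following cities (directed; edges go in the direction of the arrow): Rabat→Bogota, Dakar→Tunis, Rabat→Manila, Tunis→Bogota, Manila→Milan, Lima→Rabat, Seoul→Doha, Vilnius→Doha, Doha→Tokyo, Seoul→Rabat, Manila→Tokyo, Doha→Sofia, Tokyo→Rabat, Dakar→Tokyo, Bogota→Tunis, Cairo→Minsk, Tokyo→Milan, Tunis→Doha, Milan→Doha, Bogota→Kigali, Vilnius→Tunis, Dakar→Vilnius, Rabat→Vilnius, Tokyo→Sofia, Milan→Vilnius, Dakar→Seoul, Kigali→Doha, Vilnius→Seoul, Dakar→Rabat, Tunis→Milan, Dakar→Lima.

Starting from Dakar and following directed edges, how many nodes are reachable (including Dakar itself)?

BFS from Dakar visits: Dakar, Vilnius, Tunis, Tokyo, Seoul, Rabat, Lima, Doha, Milan, Bogota, Sofia, Manila, Kigali
Reachable nodes: 13 of 15 total.

13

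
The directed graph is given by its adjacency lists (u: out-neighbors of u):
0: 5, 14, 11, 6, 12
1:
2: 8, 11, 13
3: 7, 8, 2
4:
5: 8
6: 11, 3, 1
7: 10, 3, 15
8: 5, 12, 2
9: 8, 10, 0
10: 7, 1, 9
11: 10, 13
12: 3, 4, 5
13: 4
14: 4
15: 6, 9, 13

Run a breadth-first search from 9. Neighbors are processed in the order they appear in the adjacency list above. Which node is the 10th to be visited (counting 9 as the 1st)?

14

Visit 9; enqueue 8, 10, 0 → queue [8, 10, 0]
Visit 8; enqueue 5, 12, 2 → queue [10, 0, 5, 12, 2]
Visit 10; enqueue 7, 1 → queue [0, 5, 12, 2, 7, 1]
Visit 0; enqueue 14, 11, 6 → queue [5, 12, 2, 7, 1, 14, 11, 6]
Visit 5 → queue [12, 2, 7, 1, 14, 11, 6]
Visit 12; enqueue 3, 4 → queue [2, 7, 1, 14, 11, 6, 3, 4]
Visit 2; enqueue 13 → queue [7, 1, 14, 11, 6, 3, 4, 13]
Visit 7; enqueue 15 → queue [1, 14, 11, 6, 3, 4, 13, 15]
Visit 1 → queue [14, 11, 6, 3, 4, 13, 15]
Visit 14 → queue [11, 6, 3, 4, 13, 15]
Visit 11 → queue [6, 3, 4, 13, 15]
Visit 6 → queue [3, 4, 13, 15]
Visit 3 → queue [4, 13, 15]
Visit 4 → queue [13, 15]
Visit 13 → queue [15]
Visit 15 → queue []

Visit order: 9, 8, 10, 0, 5, 12, 2, 7, 1, 14, 11, 6, 3, 4, 13, 15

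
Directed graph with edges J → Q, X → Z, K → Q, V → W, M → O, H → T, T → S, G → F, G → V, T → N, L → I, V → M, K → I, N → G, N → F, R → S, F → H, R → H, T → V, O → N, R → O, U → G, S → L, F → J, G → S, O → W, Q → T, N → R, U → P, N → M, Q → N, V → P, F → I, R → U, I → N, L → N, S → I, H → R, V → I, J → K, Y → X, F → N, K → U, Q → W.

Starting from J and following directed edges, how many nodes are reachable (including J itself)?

BFS from J visits: J, Q, K, W, T, N, U, I, V, S, R, M, G, F, P, L, O, H
Reachable nodes: 18 of 21 total.

18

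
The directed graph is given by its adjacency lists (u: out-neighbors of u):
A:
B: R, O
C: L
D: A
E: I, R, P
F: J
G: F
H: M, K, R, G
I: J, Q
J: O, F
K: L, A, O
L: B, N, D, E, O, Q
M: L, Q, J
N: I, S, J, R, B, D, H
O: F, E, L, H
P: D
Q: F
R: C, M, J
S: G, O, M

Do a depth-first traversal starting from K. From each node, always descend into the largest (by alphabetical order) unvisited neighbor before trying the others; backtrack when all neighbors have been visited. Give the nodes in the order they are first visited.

Visit K
K → O
O → L
L → Q
Q → F
F → J
L → N
N → S
S → M
S → G
N → R
R → C
N → I
N → H
N → D
D → A
N → B
L → E
E → P

K O L Q F J N S M G R C I H D A B E P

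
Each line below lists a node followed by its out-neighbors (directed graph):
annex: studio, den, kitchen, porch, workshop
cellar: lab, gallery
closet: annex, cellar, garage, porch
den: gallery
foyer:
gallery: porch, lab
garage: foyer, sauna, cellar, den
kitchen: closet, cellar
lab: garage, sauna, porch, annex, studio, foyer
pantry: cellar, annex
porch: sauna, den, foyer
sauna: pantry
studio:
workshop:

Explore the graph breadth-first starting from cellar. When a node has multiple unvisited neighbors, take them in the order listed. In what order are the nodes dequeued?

cellar, lab, gallery, garage, sauna, porch, annex, studio, foyer, den, pantry, kitchen, workshop, closet

Visit cellar; enqueue lab, gallery → queue [lab, gallery]
Visit lab; enqueue garage, sauna, porch, annex, studio, foyer → queue [gallery, garage, sauna, porch, annex, studio, foyer]
Visit gallery → queue [garage, sauna, porch, annex, studio, foyer]
Visit garage; enqueue den → queue [sauna, porch, annex, studio, foyer, den]
Visit sauna; enqueue pantry → queue [porch, annex, studio, foyer, den, pantry]
Visit porch → queue [annex, studio, foyer, den, pantry]
Visit annex; enqueue kitchen, workshop → queue [studio, foyer, den, pantry, kitchen, workshop]
Visit studio → queue [foyer, den, pantry, kitchen, workshop]
Visit foyer → queue [den, pantry, kitchen, workshop]
Visit den → queue [pantry, kitchen, workshop]
Visit pantry → queue [kitchen, workshop]
Visit kitchen; enqueue closet → queue [workshop, closet]
Visit workshop → queue [closet]
Visit closet → queue []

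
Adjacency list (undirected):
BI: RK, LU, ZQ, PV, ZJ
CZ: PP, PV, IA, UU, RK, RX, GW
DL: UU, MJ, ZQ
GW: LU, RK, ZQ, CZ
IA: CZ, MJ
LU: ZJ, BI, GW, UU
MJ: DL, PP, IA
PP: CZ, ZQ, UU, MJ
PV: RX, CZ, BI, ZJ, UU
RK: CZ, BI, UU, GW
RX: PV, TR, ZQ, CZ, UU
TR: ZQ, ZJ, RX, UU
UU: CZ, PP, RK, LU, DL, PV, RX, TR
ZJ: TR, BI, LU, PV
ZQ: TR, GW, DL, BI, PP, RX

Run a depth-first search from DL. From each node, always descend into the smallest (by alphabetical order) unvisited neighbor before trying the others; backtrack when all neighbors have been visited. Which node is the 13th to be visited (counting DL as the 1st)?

ZQ

Visit DL
DL → MJ
MJ → IA
IA → CZ
CZ → GW
GW → LU
LU → BI
BI → PV
PV → RX
RX → TR
TR → UU
UU → PP
PP → ZQ
UU → RK
TR → ZJ

Visit order: DL, MJ, IA, CZ, GW, LU, BI, PV, RX, TR, UU, PP, ZQ, RK, ZJ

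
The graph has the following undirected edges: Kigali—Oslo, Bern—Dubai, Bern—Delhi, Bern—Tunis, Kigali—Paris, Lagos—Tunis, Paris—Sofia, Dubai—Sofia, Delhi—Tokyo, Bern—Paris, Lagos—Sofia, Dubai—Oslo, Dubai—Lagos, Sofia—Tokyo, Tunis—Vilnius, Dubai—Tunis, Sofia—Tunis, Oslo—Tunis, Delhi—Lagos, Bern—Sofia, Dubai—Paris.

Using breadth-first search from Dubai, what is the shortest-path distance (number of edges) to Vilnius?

Level 0: Dubai
Level 1: Bern, Lagos, Oslo, Paris, Sofia, Tunis
Level 2: Delhi, Kigali, Tokyo, Vilnius
Vilnius first appears at level 2.

2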